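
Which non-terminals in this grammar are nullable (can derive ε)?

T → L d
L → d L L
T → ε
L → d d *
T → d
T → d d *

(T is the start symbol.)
{ 'T' }

ε-productions: T → ε
So T is immediately nullable.
No further non-terminal can be added: every production for the remaining non-terminals contains a terminal or a non-nullable non-terminal.
Nullable = { 'T' }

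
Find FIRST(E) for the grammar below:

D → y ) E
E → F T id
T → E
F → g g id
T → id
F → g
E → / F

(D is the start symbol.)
FIRST sets of the other non-terminals involved (by the same procedure, iterated to a fixed point):
  FIRST(F) = { 'g' }

From E → F T id:
  - F is a non-terminal: add FIRST(F) \ {ε} = { 'g' }
    F is not nullable, so stop
From E → / F:
  - '/' is a terminal: add '/' and stop

Collecting: FIRST(E) = { '/', 'g' }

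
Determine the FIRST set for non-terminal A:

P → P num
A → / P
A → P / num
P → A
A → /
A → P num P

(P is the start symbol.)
To compute FIRST(A), examine every production with A on the left-hand side, reading each right-hand side left to right until a non-nullable symbol is reached.

FIRST sets of the other non-terminals involved (by the same procedure, iterated to a fixed point):
  FIRST(P) = { '/' }

From A → / P:
  - '/' is a terminal: add '/' and stop
From A → P / num:
  - P is a non-terminal: add FIRST(P) \ {ε} = { '/' }
    P is not nullable, so stop
From A → /:
  - '/' is a terminal: add '/' and stop
From A → P num P:
  - P is a non-terminal: add FIRST(P) \ {ε} = { '/' }
    P is not nullable, so stop

Collecting: FIRST(A) = { '/' }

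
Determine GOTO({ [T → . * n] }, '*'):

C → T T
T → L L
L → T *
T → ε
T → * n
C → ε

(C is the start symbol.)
{ [T → * . n] }

GOTO(I, '*') = CLOSURE({ [A → αX.β] : [A → α.Xβ] ∈ I, X = '*' })

Items with dot before '*', with the dot advanced:
  [T → . * n] → [T → * . n]
Closure adds nothing (no advanced item has the dot before a non-terminal).

GOTO = { [T → * . n] }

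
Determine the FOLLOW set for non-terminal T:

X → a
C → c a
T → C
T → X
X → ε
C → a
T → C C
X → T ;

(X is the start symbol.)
To compute FOLLOW(T), find every occurrence of T on a right-hand side N → α T β: add FIRST(β) \ {ε}, and if β is empty or nullable also add FOLLOW(N). Iterate to a fixed point.

In X → T ;: T is followed by ';', add FIRST(';') \ {ε} = { ';' }

Taking the union: FOLLOW(T) = { ';' }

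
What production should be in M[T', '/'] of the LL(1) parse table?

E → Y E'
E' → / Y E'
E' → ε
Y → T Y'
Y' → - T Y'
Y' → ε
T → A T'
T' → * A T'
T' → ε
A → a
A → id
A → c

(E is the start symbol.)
T' → ε

To find M[T', '/'], we find productions for T' where '/' is in the predict set (PREDICT(N → α) = (FIRST(α) \ {ε}) ∪ (FOLLOW(N) if α ⇒* ε)).

Relevant sets:
  FOLLOW(T') = { $, '-', '/' }

T' → * A T': PREDICT = { '*' }
T' → ε: PREDICT = { $, '-', '/' }
  '/' is in predict set, so this production goes in M[T', '/']

M[T', '/'] = T' → ε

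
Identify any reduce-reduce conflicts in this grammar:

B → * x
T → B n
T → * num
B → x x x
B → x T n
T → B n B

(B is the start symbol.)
No reduce-reduce conflicts

A reduce-reduce conflict occurs when an LR(0) state has two complete items [A → α .] and [B → β .] — both call for a reduction, and with no lookahead the parser cannot choose between them.

Augment with B' → B and build the canonical LR(0) collection (I0 = CLOSURE({[B' → . B]}), then GOTO on every symbol after a dot until no new states appear). It has 14 states:
  I0: { [B → . * x], [B → . x T n], [B → . x x x], [B' → . B] }  — shift
  I1: { [B → * . x] }  — shift
  I2: { [B' → B .] }  — accept
  I3: { [B → . * x], [B → . x T n], [B → . x x x], [B → x . T n], [B → x . x x], [T → . * num], [T → . B n B], [T → . B n] }  — shift
  I4: { [B → * . x], [T → * . num] }  — shift
  I5: { [T → B . n B], [T → B . n] }  — shift
  I6: { [B → x T . n] }  — shift
  I7: { [B → . * x], [B → . x T n], [B → . x x x], [B → x . T n], [B → x . x x], [B → x x . x], [T → . * num], [T → . B n B], [T → . B n] }  — shift
  I8: { [B → . * x], [B → . x T n], [B → . x x x], [B → x . T n], [B → x . x x], [B → x x . x], [B → x x x .], [T → . * num], [T → . B n B], [T → . B n] }  — shift, reduce
  I9: { [B → x T n .] }  — reduce
  I10: { [B → . * x], [B → . x T n], [B → . x x x], [T → B n . B], [T → B n .] }  — shift, reduce
  I11: { [T → B n B .] }  — reduce
  I12: { [T → * num .] }  — reduce
  I13: { [B → * x .] }  — reduce

No state contains more than one complete item.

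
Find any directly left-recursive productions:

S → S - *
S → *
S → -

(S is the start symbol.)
Direct left recursion occurs when N → N α for some non-terminal N (the right-hand side begins with the left-hand side itself).

S → S - *: LEFT RECURSIVE (starts with S)
S → *: starts with '*'
S → -: starts with '-'

The grammar has direct left recursion on: S.

Answer: Yes, S is left-recursive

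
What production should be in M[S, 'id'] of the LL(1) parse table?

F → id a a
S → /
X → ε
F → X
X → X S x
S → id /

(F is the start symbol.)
To find M[S, 'id'], we find productions for S where 'id' is in the predict set (PREDICT(N → α) = (FIRST(α) \ {ε}) ∪ (FOLLOW(N) if α ⇒* ε)).

S → /: PREDICT = { '/' }
S → id /: PREDICT = { 'id' }
  'id' is in predict set, so this production goes in M[S, 'id']

M[S, 'id'] = S → id /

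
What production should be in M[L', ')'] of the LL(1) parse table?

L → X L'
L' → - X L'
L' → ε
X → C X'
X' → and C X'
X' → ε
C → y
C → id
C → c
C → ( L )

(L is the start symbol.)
L' → ε

To find M[L', ')'], we find productions for L' where ')' is in the predict set (PREDICT(N → α) = (FIRST(α) \ {ε}) ∪ (FOLLOW(N) if α ⇒* ε)).

Relevant sets:
  FOLLOW(L') = { $, ')' }

L' → - X L': PREDICT = { '-' }
L' → ε: PREDICT = { $, ')' }
  ')' is in predict set, so this production goes in M[L', ')']

M[L', ')'] = L' → ε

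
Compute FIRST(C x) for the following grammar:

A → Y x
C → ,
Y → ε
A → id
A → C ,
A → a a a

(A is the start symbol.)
FIRST sets of the non-terminals involved (from the grammar, by fixed-point iteration):
  FIRST(C) = { ',' }

To compute FIRST(C x), process the symbols left to right:
Symbol C is a non-terminal. Add FIRST(C) \ {ε} = { ',' }
C is not nullable (ε ∉ FIRST(C)), so stop here.
FIRST(C x) = { ',' }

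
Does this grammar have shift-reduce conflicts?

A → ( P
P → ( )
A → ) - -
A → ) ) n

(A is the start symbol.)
A shift-reduce conflict occurs when an LR(0) state has both:
  - a complete (reduce) item [A → α .] (dot at the end), and
  - a shift item [B → β . c γ] (dot before a terminal).

Augment with A' → A and build the canonical LR(0) collection (I0 = CLOSURE({[A' → . A]}), then GOTO on every symbol after a dot until no new states appear). It has 11 states:
  I0: { [A → . ( P], [A → . ) ) n], [A → . ) - -], [A' → . A] }  — shift
  I1: { [A → ( . P], [P → . ( )] }  — shift
  I2: { [A → ) . ) n], [A → ) . - -] }  — shift
  I3: { [A' → A .] }  — accept
  I4: { [A → ) ) . n] }  — shift
  I5: { [A → ) - . -] }  — shift
  I6: { [A → ) - - .] }  — reduce
  I7: { [A → ) ) n .] }  — reduce
  I8: { [P → ( . )] }  — shift
  I9: { [A → ( P .] }  — reduce
  I10: { [P → ( ) .] }  — reduce

No state contains both a complete item and a shift item.

Answer: No shift-reduce conflicts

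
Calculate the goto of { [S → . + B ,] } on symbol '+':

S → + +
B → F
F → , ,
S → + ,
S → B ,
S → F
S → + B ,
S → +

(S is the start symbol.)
GOTO(I, '+') = CLOSURE({ [A → αX.β] : [A → α.Xβ] ∈ I, X = '+' })

Items with dot before '+', with the dot advanced:
  [S → . + B ,] → [S → + . B ,]
Closure of the advanced items:
  [S → + . B ,] has the dot before B: add [B → . F]
  [B → . F] has the dot before F: add [F → . , ,]

GOTO = { [B → . F], [F → . , ,], [S → + . B ,] }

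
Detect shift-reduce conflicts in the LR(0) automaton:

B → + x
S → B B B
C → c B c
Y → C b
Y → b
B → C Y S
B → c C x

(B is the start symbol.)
No shift-reduce conflicts

Augment with B' → B and build the canonical LR(0) collection (I0 = CLOSURE({[B' → . B]}), then GOTO on every symbol after a dot until no new states appear). It has 19 states:
  I0: { [B → . + x], [B → . C Y S], [B → . c C x], [B' → . B], [C → . c B c] }  — shift
  I1: { [B → + . x] }  — shift
  I2: { [B' → B .] }  — accept
  I3: { [B → C . Y S], [C → . c B c], [Y → . C b], [Y → . b] }  — shift
  I4: { [B → . + x], [B → . C Y S], [B → . c C x], [B → c . C x], [C → . c B c], [C → c . B c] }  — shift
  I5: { [C → c B . c] }  — shift
  I6: { [B → C . Y S], [B → c C . x], [C → . c B c], [Y → . C b], [Y → . b] }  — shift
  I7: { [Y → C . b] }  — shift
  I8: { [B → . + x], [B → . C Y S], [B → . c C x], [B → C Y . S], [C → . c B c], [S → . B B B] }  — shift
  I9: { [Y → b .] }  — reduce
  I10: { [B → . + x], [B → . C Y S], [B → . c C x], [C → . c B c], [C → c . B c] }  — shift
  I11: { [B → c C x .] }  — reduce
  I12: { [B → . + x], [B → . C Y S], [B → . c C x], [C → . c B c], [S → B . B B] }  — shift
  I13: { [B → C Y S .] }  — reduce
  I14: { [B → . + x], [B → . C Y S], [B → . c C x], [C → . c B c], [S → B B . B] }  — shift
  I15: { [S → B B B .] }  — reduce
  I16: { [Y → C b .] }  — reduce
  I17: { [C → c B c .] }  — reduce
  I18: { [B → + x .] }  — reduce

No state contains both a complete item and a shift item.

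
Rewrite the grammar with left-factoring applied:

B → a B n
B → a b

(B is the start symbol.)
Left-factoring transforms A → αβ₁ | αβ₂ into A → αA' and A' → β₁ | β₂
(α is the longest common prefix among the alternatives). Repeat until
no nonterminal has two alternatives with a common prefix.

Round 1: B has alternatives sharing prefix 'a'. Introduce B': B → a B'
  Add: B' → B n
  Add: B' → b

No remaining common prefixes — done.

Resulting grammar:
B → a B'
B' → B n
B' → b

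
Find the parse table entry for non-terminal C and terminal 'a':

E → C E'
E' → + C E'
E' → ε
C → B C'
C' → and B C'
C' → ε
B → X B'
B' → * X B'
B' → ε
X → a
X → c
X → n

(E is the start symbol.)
To find M[C, 'a'], we find productions for C where 'a' is in the predict set (PREDICT(N → α) = (FIRST(α) \ {ε}) ∪ (FOLLOW(N) if α ⇒* ε)).

Relevant sets:
  FIRST(B) = { 'a', 'c', 'n' }

C → B C': PREDICT = { 'a', 'c', 'n' }
  'a' is in predict set, so this production goes in M[C, 'a']

M[C, 'a'] = C → B C'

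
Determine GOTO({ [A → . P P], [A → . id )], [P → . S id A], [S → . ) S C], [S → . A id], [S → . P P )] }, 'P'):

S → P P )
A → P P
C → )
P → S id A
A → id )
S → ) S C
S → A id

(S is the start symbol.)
{ [A → . P P], [A → . id )], [A → P . P], [P → . S id A], [S → . ) S C], [S → . A id], [S → . P P )], [S → P . P )] }

GOTO(I, 'P') = CLOSURE({ [A → αX.β] : [A → α.Xβ] ∈ I, X = 'P' })

Items with dot before 'P', with the dot advanced:
  [A → . P P] → [A → P . P]
  [S → . P P )] → [S → P . P )]
Closure of the advanced items:
  [A → P . P] has the dot before P: add [P → . S id A]
  [P → . S id A] has the dot before S: add [S → . P P )], [S → . ) S C], [S → . A id]
  [S → . A id] has the dot before A: add [A → . P P], [A → . id )]

GOTO = { [A → . P P], [A → . id )], [A → P . P], [P → . S id A], [S → . ) S C], [S → . A id], [S → . P P )], [S → P . P )] }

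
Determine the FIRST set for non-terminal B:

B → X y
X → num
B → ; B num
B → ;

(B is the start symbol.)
{ ';', 'num' }

FIRST sets of the other non-terminals involved (by the same procedure, iterated to a fixed point):
  FIRST(X) = { 'num' }

From B → X y:
  - X is a non-terminal: add FIRST(X) \ {ε} = { 'num' }
    X is not nullable, so stop
From B → ; B num:
  - ';' is a terminal: add ';' and stop
From B → ;:
  - ';' is a terminal: add ';' and stop

Collecting: FIRST(B) = { ';', 'num' }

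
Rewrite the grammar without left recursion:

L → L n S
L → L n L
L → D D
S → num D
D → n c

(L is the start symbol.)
L is directly left-recursive. The standard transformation for
  A → A α₁ | ... | A α_m | β₁ | ... | β_n
is
  A  → β₁ A' | ... | β_n A'
  A' → α₁ A' | ... | α_m A' | ε

L → D D becomes L → D D L'
L → L n S becomes L' → n S L'
L → L n L becomes L' → n L L'
Add L' → ε

Productions for other non-terminals are unchanged:
  S → num D
  D → n c

Resulting grammar:
L → D D L'
L' → n S L'
L' → n L L'
L' → ε
S → num D
D → n c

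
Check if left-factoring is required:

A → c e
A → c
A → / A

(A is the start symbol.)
Yes, A has productions with common prefix 'c'

Left-factoring is needed when two productions for the same non-terminal
share a common prefix on the right-hand side.

Productions for A:
  A → c e
  A → c
  A → / A

Found common prefix 'c' in productions for A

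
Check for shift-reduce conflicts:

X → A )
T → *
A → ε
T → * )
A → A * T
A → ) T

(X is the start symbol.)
A shift-reduce conflict occurs when an LR(0) state has both:
  - a complete (reduce) item [A → α .] (dot at the end), and
  - a shift item [B → β . c γ] (dot before a terminal).

Augment with X' → X and build the canonical LR(0) collection (I0 = CLOSURE({[X' → . X]}), then GOTO on every symbol after a dot until no new states appear). It has 10 states:
  I0: { [A → . ) T], [A → . A * T], [A → .], [X → . A )], [X' → . X] }  — shift, reduce
  I1: { [A → ) . T], [T → . * )], [T → . *] }  — shift
  I2: { [A → A . * T], [X → A . )] }  — shift
  I3: { [X' → X .] }  — accept
  I4: { [X → A ) .] }  — reduce
  I5: { [A → A * . T], [T → . * )], [T → . *] }  — shift
  I6: { [T → * . )], [T → * .] }  — shift, reduce
  I7: { [A → A * T .] }  — reduce
  I8: { [T → * ) .] }  — reduce
  I9: { [A → ) T .] }  — reduce

I0 contains reduce item [A → .] and shift item [A → . ) T] — shift-reduce conflict.
I6 contains reduce item [T → * .] and shift item [T → * . )] — shift-reduce conflict.

Answer: Yes — I0: [A → .] vs [A → . ) T]; I6: [T → * .] vs [T → * . )]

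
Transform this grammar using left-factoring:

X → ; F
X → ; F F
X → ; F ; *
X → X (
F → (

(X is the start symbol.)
Left-factoring transforms A → αβ₁ | αβ₂ into A → αA' and A' → β₁ | β₂
(α is the longest common prefix among the alternatives). Repeat until
no nonterminal has two alternatives with a common prefix.

Round 1: X has alternatives sharing prefix '; F'. Introduce X': X → ; F X'
  Add: X' → ε
  Add: X' → F
  Add: X' → ; *

No remaining common prefixes — done.

Resulting grammar:
X → ; F X'
X' → ε
X' → F
X' → ; *
X → X (
F → (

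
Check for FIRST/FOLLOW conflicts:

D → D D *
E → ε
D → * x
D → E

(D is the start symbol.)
Yes. D → D D '*' with FOLLOW(D) on { '*' }; D → '*' x with FOLLOW(D) on { '*' }

Nullable non-terminals: D, E.
FIRST sets used below: FIRST(D) = { '*', ε }, FIRST(E) = { ε }

D: nullable alternative(s) D → E; FOLLOW(D) = { $, '*' }
  D → D D *: FIRST \ {ε} = { '*' } — overlaps FOLLOW(D) on { '*' }: CONFLICT
  D → * x: FIRST \ {ε} = { '*' } — overlaps FOLLOW(D) on { '*' }: CONFLICT
  D → E: FIRST \ {ε} = { } — this is the only nullable alternative, skip
E has a nullable alternative but only one production, so nothing to check.

So the grammar has 2 FIRST/FOLLOW conflicts (marked CONFLICT above).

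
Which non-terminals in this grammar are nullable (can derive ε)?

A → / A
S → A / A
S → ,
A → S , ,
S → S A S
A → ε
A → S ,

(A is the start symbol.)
{ 'A' }

A non-terminal is nullable if it can derive ε (the empty string): either it has an ε-production, or it has a production whose right-hand side consists entirely of nullable non-terminals.

ε-productions: A → ε
So A is immediately nullable.
No further non-terminal can be added: every production for the remaining non-terminals contains a terminal or a non-nullable non-terminal.
Nullable = { 'A' }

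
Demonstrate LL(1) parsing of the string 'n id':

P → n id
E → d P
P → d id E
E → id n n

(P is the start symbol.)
Stack is shown with the top on the left.

Stack   Input   Action
----------------------
P $     n id $  output P → n id
n id $  n id $  match 'n'
id $    id $    match 'id'
$       $       accept

The string is accepted.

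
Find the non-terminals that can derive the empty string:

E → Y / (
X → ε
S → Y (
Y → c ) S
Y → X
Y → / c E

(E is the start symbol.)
{ 'X', 'Y' }

A non-terminal is nullable if it can derive ε (the empty string): either it has an ε-production, or it has a production whose right-hand side consists entirely of nullable non-terminals.

ε-productions: X → ε
So X is immediately nullable.
Y → X: every symbol on the right is nullable, so Y is nullable too.
No further non-terminal can be added: every production for the remaining non-terminals contains a terminal or a non-nullable non-terminal.
Nullable = { 'X', 'Y' }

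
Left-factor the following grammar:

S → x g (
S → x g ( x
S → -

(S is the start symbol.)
Left-factoring transforms A → αβ₁ | αβ₂ into A → αA' and A' → β₁ | β₂
(α is the longest common prefix among the alternatives). Repeat until
no nonterminal has two alternatives with a common prefix.

Round 1: S has alternatives sharing prefix 'x g ('. Introduce S': S → x g ( S'
  Add: S' → ε
  Add: S' → x

No remaining common prefixes — done.

Resulting grammar:
S → x g ( S'
S' → ε
S' → x
S → -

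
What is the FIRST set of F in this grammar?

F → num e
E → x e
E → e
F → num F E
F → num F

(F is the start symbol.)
To compute FIRST(F), examine every production with F on the left-hand side, reading each right-hand side left to right until a non-nullable symbol is reached.

From F → num e:
  - num is a terminal: add 'num' and stop
From F → num F E:
  - num is a terminal: add 'num' and stop
From F → num F:
  - num is a terminal: add 'num' and stop

Collecting: FIRST(F) = { 'num' }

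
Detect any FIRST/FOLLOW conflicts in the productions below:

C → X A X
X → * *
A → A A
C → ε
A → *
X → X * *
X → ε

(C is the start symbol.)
Nullable non-terminals: C, X.
FIRST sets used below: FIRST(X) = { '*', ε }, FIRST(A) = { '*' }

C: nullable alternative(s) C → ε; FOLLOW(C) = { $ }
  C → X A X: FIRST \ {ε} = { '*' } — disjoint from FOLLOW(C)
  C → ε: FIRST \ {ε} = { } — this is the only nullable alternative, skip

X: nullable alternative(s) X → ε; FOLLOW(X) = { $, '*' }
  X → * *: FIRST \ {ε} = { '*' } — overlaps FOLLOW(X) on { '*' }: CONFLICT
  X → X * *: FIRST \ {ε} = { '*' } — overlaps FOLLOW(X) on { '*' }: CONFLICT
  X → ε: FIRST \ {ε} = { } — this is the only nullable alternative, skip

A has no nullable alternative, so no FIRST/FOLLOW check is needed there.

So the grammar has 2 FIRST/FOLLOW conflicts (marked CONFLICT above).

Answer: Yes. X → '*' '*' with FOLLOW(X) on { '*' }; X → X '*' '*' with FOLLOW(X) on { '*' }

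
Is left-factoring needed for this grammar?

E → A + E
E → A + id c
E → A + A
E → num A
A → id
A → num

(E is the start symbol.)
Left-factoring is needed when two productions for the same non-terminal
share a common prefix on the right-hand side.

Productions for E:
  E → A + E
  E → A + id c
  E → A + A
  E → num A
Productions for A:
  A → id
  A → num

Found common prefix 'A +' in productions for E

Answer: Yes, E has productions with common prefix 'A +'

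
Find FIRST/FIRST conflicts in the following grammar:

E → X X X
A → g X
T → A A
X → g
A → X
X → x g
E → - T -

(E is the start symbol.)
Yes. A → g X / A → X on { 'g' }

FIRST sets of the non-terminals at (or reachable through a nullable prefix from) the front of some alternative:
  FIRST(X) = { 'g', 'x' }

Productions for E:
  E → X X X: FIRST = { 'g', 'x' }
  E → - T -: FIRST = { '-' }
Productions for A:
  A → g X: FIRST = { 'g' }
  A → X: FIRST = { 'g', 'x' }
Productions for X:
  X → g: FIRST = { 'g' }
  X → x g: FIRST = { 'x' }
T has only one production, so no FIRST/FIRST conflict is possible there.

Conflict for A: A → g X and A → X
  Overlap: { 'g' }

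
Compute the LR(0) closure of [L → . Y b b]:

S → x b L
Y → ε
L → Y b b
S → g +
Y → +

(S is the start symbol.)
{ [L → . Y b b], [Y → . +], [Y → .] }

To compute CLOSURE, for each item [A → α.Bβ] where B is a non-terminal, add [B → .γ] for all productions B → γ; repeat for the newly added items until nothing changes.

Start with: [L → . Y b b]
  [L → . Y b b] has the dot before Y: add [Y → .], [Y → . +]
No further items can be added.

CLOSURE = { [L → . Y b b], [Y → . +], [Y → .] }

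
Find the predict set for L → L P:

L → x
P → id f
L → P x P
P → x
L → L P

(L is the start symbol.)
{ 'id', 'x' }

PREDICT(L → L P) = (FIRST(RHS) \ {ε}) ∪ (FOLLOW(L) if ε ∈ FIRST(RHS), i.e. RHS ⇒* ε)
FIRST(L) = { 'id', 'x' }
FIRST(L P) = { 'id', 'x' }
ε ∉ FIRST(L P), so FOLLOW(L) is not added.
PREDICT(L → L P) = { 'id', 'x' }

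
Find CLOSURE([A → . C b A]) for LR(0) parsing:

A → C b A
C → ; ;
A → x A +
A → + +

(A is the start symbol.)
To compute CLOSURE, for each item [A → α.Bβ] where B is a non-terminal, add [B → .γ] for all productions B → γ; repeat for the newly added items until nothing changes.

Start with: [A → . C b A]
  [A → . C b A] has the dot before C: add [C → . ; ;]
No further items can be added.

CLOSURE = { [A → . C b A], [C → . ; ;] }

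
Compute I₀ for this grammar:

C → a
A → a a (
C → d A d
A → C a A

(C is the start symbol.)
{ [C → . a], [C → . d A d], [C' → . C] }

First, augment the grammar with C' → C
I₀ = CLOSURE({ [C' → . C] }):
  [C' → . C] has the dot before C: add [C → . a], [C → . d A d]
No further items can be added.

I₀ = { [C → . a], [C → . d A d], [C' → . C] }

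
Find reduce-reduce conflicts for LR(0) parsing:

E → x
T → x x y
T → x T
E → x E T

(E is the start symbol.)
A reduce-reduce conflict occurs when an LR(0) state has two complete items [A → α .] and [B → β .] — both call for a reduction, and with no lookahead the parser cannot choose between them.

Augment with E' → E and build the canonical LR(0) collection (I0 = CLOSURE({[E' → . E]}), then GOTO on every symbol after a dot until no new states appear). It has 9 states:
  I0: { [E → . x E T], [E → . x], [E' → . E] }  — shift
  I1: { [E' → E .] }  — accept
  I2: { [E → . x E T], [E → . x], [E → x . E T], [E → x .] }  — shift, reduce
  I3: { [E → x E . T], [T → . x T], [T → . x x y] }  — shift
  I4: { [E → x E T .] }  — reduce
  I5: { [T → . x T], [T → . x x y], [T → x . T], [T → x . x y] }  — shift
  I6: { [T → x T .] }  — reduce
  I7: { [T → . x T], [T → . x x y], [T → x . T], [T → x . x y], [T → x x . y] }  — shift
  I8: { [T → x x y .] }  — reduce

No state contains more than one complete item.

Answer: No reduce-reduce conflicts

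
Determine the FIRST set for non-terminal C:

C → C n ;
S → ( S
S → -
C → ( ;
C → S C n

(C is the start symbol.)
FIRST sets of the other non-terminals involved (by the same procedure, iterated to a fixed point):
  FIRST(S) = { '(', '-' }

From C → C n ;:
  - C is the symbol being defined: contributes nothing new
    C is not nullable, so stop
From C → ( ;:
  - '(' is a terminal: add '(' and stop
From C → S C n:
  - S is a non-terminal: add FIRST(S) \ {ε} = { '(', '-' }
    S is not nullable, so stop

Collecting: FIRST(C) = { '(', '-' }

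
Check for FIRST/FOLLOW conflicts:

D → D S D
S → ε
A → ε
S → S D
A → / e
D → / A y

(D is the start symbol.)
Yes. S → S D with FOLLOW(S) on { '/' }

A FIRST/FOLLOW conflict occurs when a non-terminal N has a nullable alternative N → β (β ⇒* ε) and another alternative N → α with FIRST(α) ∩ FOLLOW(N) ≠ ∅: on such a lookahead the parser cannot decide between expanding α and letting N vanish via β.

Nullable non-terminals: A, S.
FIRST sets used below: FIRST(S) = { '/', ε }, FIRST(D) = { '/' }

A: nullable alternative(s) A → ε; FOLLOW(A) = { 'y' }
  A → ε: FIRST \ {ε} = { } — this is the only nullable alternative, skip
  A → / e: FIRST \ {ε} = { '/' } — disjoint from FOLLOW(A)

S: nullable alternative(s) S → ε; FOLLOW(S) = { '/' }
  S → ε: FIRST \ {ε} = { } — this is the only nullable alternative, skip
  S → S D: FIRST \ {ε} = { '/' } — overlaps FOLLOW(S) on { '/' }: CONFLICT

D has no nullable alternative, so no FIRST/FOLLOW check is needed there.

So the grammar has 1 FIRST/FOLLOW conflict (marked CONFLICT above).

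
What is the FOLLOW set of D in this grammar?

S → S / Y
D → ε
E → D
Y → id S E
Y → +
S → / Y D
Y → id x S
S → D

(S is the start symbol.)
{ $, '/' }

To compute FOLLOW(D), find every occurrence of D on a right-hand side N → α D β: add FIRST(β) \ {ε}, and if β is empty or nullable also add FOLLOW(N). Iterate to a fixed point.

In E → D: D is at the end, add FOLLOW(E)
In S → / Y D: D is at the end, add FOLLOW(S)
In S → D: D is at the end, add FOLLOW(S)

The FOLLOW sets referred to above (computed the same way, to a fixed point):
  FOLLOW(E) = { $, '/' }
  FOLLOW(S) = { $, '/' }

Taking the union: FOLLOW(D) = { $, '/' }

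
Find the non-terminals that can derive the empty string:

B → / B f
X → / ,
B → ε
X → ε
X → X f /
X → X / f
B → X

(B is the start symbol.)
A non-terminal is nullable if it can derive ε (the empty string): either it has an ε-production, or it has a production whose right-hand side consists entirely of nullable non-terminals.

ε-productions: B → ε, X → ε
So B, X are immediately nullable.
Every non-terminal is now nullable.
Nullable = { 'B', 'X' }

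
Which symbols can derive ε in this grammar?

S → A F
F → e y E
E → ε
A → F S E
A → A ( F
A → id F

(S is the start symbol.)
{ 'E' }

ε-productions: E → ε
So E is immediately nullable.
No further non-terminal can be added: every production for the remaining non-terminals contains a terminal or a non-nullable non-terminal.
Nullable = { 'E' }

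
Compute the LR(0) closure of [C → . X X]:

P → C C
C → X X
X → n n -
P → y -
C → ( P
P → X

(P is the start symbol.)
{ [C → . X X], [X → . n n -] }

Start with: [C → . X X]
  [C → . X X] has the dot before X: add [X → . n n -]
No further items can be added.

CLOSURE = { [C → . X X], [X → . n n -] }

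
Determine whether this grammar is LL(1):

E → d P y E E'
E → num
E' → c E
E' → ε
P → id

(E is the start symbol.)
No. Predict set conflict for E': { 'c' }

A grammar is LL(1) if for each non-terminal N with multiple productions, the predict sets of those productions are pairwise disjoint, where PREDICT(N → α) = (FIRST(α) \ {ε}) ∪ (FOLLOW(N) if α ⇒* ε).

Relevant sets:
  FOLLOW(E') = { $, 'c' }

For E:
  PREDICT(E → d P y E E') = { 'd' }
  PREDICT(E → num) = { 'num' }
For E':
  PREDICT(E' → c E) = { 'c' }
  PREDICT(E' → ε) = { $, 'c' }
P has a single production, so nothing to check there.

Conflict found: Predict set conflict for E': { 'c' }
The grammar is NOT LL(1).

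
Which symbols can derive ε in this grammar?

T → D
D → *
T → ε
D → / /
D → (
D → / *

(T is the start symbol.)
{ 'T' }

A non-terminal is nullable if it can derive ε (the empty string): either it has an ε-production, or it has a production whose right-hand side consists entirely of nullable non-terminals.

ε-productions: T → ε
So T is immediately nullable.
No further non-terminal can be added: every production for the remaining non-terminals contains a terminal or a non-nullable non-terminal.
Nullable = { 'T' }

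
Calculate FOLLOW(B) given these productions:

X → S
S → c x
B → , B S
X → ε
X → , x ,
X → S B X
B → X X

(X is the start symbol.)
To compute FOLLOW(B), find every occurrence of B on a right-hand side N → α B β: add FIRST(β) \ {ε}, and if β is empty or nullable also add FOLLOW(N). Iterate to a fixed point.

In B → , B S: B is followed by S, add FIRST(S) \ {ε} = { 'c' }
In X → S B X: B is followed by X, add FIRST(X) \ {ε} = { ',', 'c' }
  X is nullable, so also add FOLLOW(X)

The FOLLOW sets referred to above (computed the same way, to a fixed point):
  FOLLOW(X) = { $, ',', 'c' }

Taking the union: FOLLOW(B) = { $, ',', 'c' }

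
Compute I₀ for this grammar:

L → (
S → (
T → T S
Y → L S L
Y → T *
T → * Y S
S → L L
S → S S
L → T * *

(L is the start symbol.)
First, augment the grammar with L' → L
I₀ = CLOSURE({ [L' → . L] }):
  [L' → . L] has the dot before L: add [L → . (], [L → . T * *]
  [L → . T * *] has the dot before T: add [T → . T S], [T → . * Y S]
No further items can be added.

I₀ = { [L → . (], [L → . T * *], [L' → . L], [T → . * Y S], [T → . T S] }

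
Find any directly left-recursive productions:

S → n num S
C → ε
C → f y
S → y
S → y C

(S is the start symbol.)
No direct left recursion

Direct left recursion occurs when N → N α for some non-terminal N (the right-hand side begins with the left-hand side itself).

S → n num S: starts with n
C → ε: starts with ε
C → f y: starts with f
S → y: starts with y
S → y C: starts with y

No direct left recursion found.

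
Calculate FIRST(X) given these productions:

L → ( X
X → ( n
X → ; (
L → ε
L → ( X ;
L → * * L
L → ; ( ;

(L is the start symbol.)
To compute FIRST(X), examine every production with X on the left-hand side, reading each right-hand side left to right until a non-nullable symbol is reached.

From X → ( n:
  - '(' is a terminal: add '(' and stop
From X → ; (:
  - ';' is a terminal: add ';' and stop

Collecting: FIRST(X) = { '(', ';' }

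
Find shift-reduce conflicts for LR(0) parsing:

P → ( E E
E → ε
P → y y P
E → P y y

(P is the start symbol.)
A shift-reduce conflict occurs when an LR(0) state has both:
  - a complete (reduce) item [A → α .] (dot at the end), and
  - a shift item [B → β . c γ] (dot before a terminal).

Augment with P' → P and build the canonical LR(0) collection (I0 = CLOSURE({[P' → . P]}), then GOTO on every symbol after a dot until no new states appear). It has 11 states:
  I0: { [P → . ( E E], [P → . y y P], [P' → . P] }  — shift
  I1: { [E → . P y y], [E → .], [P → ( . E E], [P → . ( E E], [P → . y y P] }  — shift, reduce
  I2: { [P' → P .] }  — accept
  I3: { [P → y . y P] }  — shift
  I4: { [P → . ( E E], [P → . y y P], [P → y y . P] }  — shift
  I5: { [P → y y P .] }  — reduce
  I6: { [E → . P y y], [E → .], [P → ( E . E], [P → . ( E E], [P → . y y P] }  — shift, reduce
  I7: { [E → P . y y] }  — shift
  I8: { [E → P y . y] }  — shift
  I9: { [E → P y y .] }  — reduce
  I10: { [P → ( E E .] }  — reduce

I1 contains reduce item [E → .] and shift items [P → . ( E E], [P → . y y P] — shift-reduce conflict.
I6 contains reduce item [E → .] and shift items [P → . ( E E], [P → . y y P] — shift-reduce conflict.

Answer: Yes — I1: [E → .] vs [P → . ( E E]; I6: [E → .] vs [P → . ( E E]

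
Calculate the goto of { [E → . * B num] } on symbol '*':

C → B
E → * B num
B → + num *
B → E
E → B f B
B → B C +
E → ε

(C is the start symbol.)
GOTO(I, '*') = CLOSURE({ [A → αX.β] : [A → α.Xβ] ∈ I, X = '*' })

Items with dot before '*', with the dot advanced:
  [E → . * B num] → [E → * . B num]
Closure of the advanced items:
  [E → * . B num] has the dot before B: add [B → . + num *], [B → . E], [B → . B C +]
  [B → . E] has the dot before E: add [E → . * B num], [E → . B f B], [E → .]

GOTO = { [B → . + num *], [B → . B C +], [B → . E], [E → * . B num], [E → . * B num], [E → . B f B], [E → .] }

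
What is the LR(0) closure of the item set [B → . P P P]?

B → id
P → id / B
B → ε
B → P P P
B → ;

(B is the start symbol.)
Start with: [B → . P P P]
  [B → . P P P] has the dot before P: add [P → . id / B]
No further items can be added.

CLOSURE = { [B → . P P P], [P → . id / B] }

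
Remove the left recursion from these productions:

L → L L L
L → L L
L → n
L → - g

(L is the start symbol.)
L is directly left-recursive. The standard transformation for
  A → A α₁ | ... | A α_m | β₁ | ... | β_n
is
  A  → β₁ A' | ... | β_n A'
  A' → α₁ A' | ... | α_m A' | ε

L → n becomes L → n L'
L → - g becomes L → - g L'
L → L L L becomes L' → L L L'
L → L L becomes L' → L L'
Add L' → ε

Resulting grammar:
L → n L'
L → - g L'
L' → L L L'
L' → L L'
L' → ε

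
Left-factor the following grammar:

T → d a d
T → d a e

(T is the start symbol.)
Left-factoring transforms A → αβ₁ | αβ₂ into A → αA' and A' → β₁ | β₂
(α is the longest common prefix among the alternatives). Repeat until
no nonterminal has two alternatives with a common prefix.

Round 1: T has alternatives sharing prefix 'd a'. Introduce T': T → d a T'
  Add: T' → d
  Add: T' → e

No remaining common prefixes — done.

Resulting grammar:
T → d a T'
T' → d
T' → e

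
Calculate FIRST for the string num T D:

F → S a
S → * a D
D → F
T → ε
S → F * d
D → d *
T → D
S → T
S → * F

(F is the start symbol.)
{ 'num' }

To compute FIRST(num T D), process the symbols left to right:
Symbol num is a terminal. Add 'num' and stop.
FIRST(num T D) = { 'num' }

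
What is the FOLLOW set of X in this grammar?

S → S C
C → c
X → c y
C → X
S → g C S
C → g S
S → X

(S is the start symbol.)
In C → X: X is at the end, add FOLLOW(C)
In S → X: X is at the end, add FOLLOW(S)

The FOLLOW sets referred to above (computed the same way, to a fixed point):
  FOLLOW(C) = { $, 'c', 'g' }
  FOLLOW(S) = { $, 'c', 'g' }

Taking the union: FOLLOW(X) = { $, 'c', 'g' }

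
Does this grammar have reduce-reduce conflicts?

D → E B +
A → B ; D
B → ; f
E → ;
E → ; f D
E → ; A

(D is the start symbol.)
No reduce-reduce conflicts

A reduce-reduce conflict occurs when an LR(0) state has two complete items [A → α .] and [B → β .] — both call for a reduction, and with no lookahead the parser cannot choose between them.

Augment with D' → D and build the canonical LR(0) collection (I0 = CLOSURE({[D' → . D]}), then GOTO on every symbol after a dot until no new states appear). It has 14 states:
  I0: { [D → . E B +], [D' → . D], [E → . ; A], [E → . ; f D], [E → . ;] }  — shift
  I1: { [A → . B ; D], [B → . ; f], [E → ; . A], [E → ; . f D], [E → ; .] }  — shift, reduce
  I2: { [D' → D .] }  — accept
  I3: { [B → . ; f], [D → E . B +] }  — shift
  I4: { [B → ; . f] }  — shift
  I5: { [D → E B . +] }  — shift
  I6: { [D → E B + .] }  — reduce
  I7: { [B → ; f .] }  — reduce
  I8: { [E → ; A .] }  — reduce
  I9: { [A → B . ; D] }  — shift
  I10: { [D → . E B +], [E → . ; A], [E → . ; f D], [E → . ;], [E → ; f . D] }  — shift
  I11: { [E → ; f D .] }  — reduce
  I12: { [A → B ; . D], [D → . E B +], [E → . ; A], [E → . ; f D], [E → . ;] }  — shift
  I13: { [A → B ; D .] }  — reduce

No state contains more than one complete item.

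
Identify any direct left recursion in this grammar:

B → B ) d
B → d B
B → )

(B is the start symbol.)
B → B ) d: LEFT RECURSIVE (starts with B)
B → d B: starts with d
B → ): starts with ')'

The grammar has direct left recursion on: B.

Answer: Yes, B is left-recursive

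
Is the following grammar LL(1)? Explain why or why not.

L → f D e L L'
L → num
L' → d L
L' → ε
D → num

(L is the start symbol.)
Relevant sets:
  FOLLOW(L') = { $, 'd' }

For L:
  PREDICT(L → f D e L L') = { 'f' }
  PREDICT(L → num) = { 'num' }
For L':
  PREDICT(L' → d L) = { 'd' }
  PREDICT(L' → ε) = { $, 'd' }
D has a single production, so nothing to check there.

Conflict found: Predict set conflict for L': { 'd' }
The grammar is NOT LL(1).

Answer: No. Predict set conflict for L': { 'd' }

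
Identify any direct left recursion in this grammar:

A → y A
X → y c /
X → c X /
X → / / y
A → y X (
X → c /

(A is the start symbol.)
Direct left recursion occurs when N → N α for some non-terminal N (the right-hand side begins with the left-hand side itself).

A → y A: starts with y
X → y c /: starts with y
X → c X /: starts with c
X → / / y: starts with '/'
A → y X (: starts with y
X → c /: starts with c

No direct left recursion found.

Answer: No direct left recursion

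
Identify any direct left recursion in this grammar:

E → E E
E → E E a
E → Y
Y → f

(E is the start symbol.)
Yes, E is left-recursive

Direct left recursion occurs when N → N α for some non-terminal N (the right-hand side begins with the left-hand side itself).

E → E E: LEFT RECURSIVE (starts with E)
E → E E a: LEFT RECURSIVE (starts with E)
E → Y: starts with Y
Y → f: starts with f

The grammar has direct left recursion on: E.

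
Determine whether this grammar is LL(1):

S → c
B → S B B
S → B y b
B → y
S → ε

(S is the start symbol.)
A grammar is LL(1) if for each non-terminal N with multiple productions, the predict sets of those productions are pairwise disjoint, where PREDICT(N → α) = (FIRST(α) \ {ε}) ∪ (FOLLOW(N) if α ⇒* ε).

Relevant sets:
  FIRST(B) = { 'c', 'y' }
  FIRST(S) = { 'c', 'y', ε }
  FOLLOW(S) = { $, 'c', 'y' }

For S:
  PREDICT(S → c) = { 'c' }
  PREDICT(S → B y b) = { 'c', 'y' }
  PREDICT(S → ε) = { $, 'c', 'y' }
For B:
  PREDICT(B → S B B) = { 'c', 'y' }
  PREDICT(B → y) = { 'y' }

Conflict found: Predict set conflict for S: { 'c' }
The grammar is NOT LL(1).

Answer: No. Predict set conflict for S: { 'c' }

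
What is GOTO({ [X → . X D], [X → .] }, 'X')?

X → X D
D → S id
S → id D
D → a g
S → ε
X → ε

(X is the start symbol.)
GOTO(I, 'X') = CLOSURE({ [A → αX.β] : [A → α.Xβ] ∈ I, X = 'X' })

Items with dot before 'X', with the dot advanced:
  [X → . X D] → [X → X . D]
Closure of the advanced items:
  [X → X . D] has the dot before D: add [D → . S id], [D → . a g]
  [D → . S id] has the dot before S: add [S → . id D], [S → .]

GOTO = { [D → . S id], [D → . a g], [S → . id D], [S → .], [X → X . D] }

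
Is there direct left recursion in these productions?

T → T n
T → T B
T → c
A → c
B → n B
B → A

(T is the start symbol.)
Yes, T is left-recursive

Direct left recursion occurs when N → N α for some non-terminal N (the right-hand side begins with the left-hand side itself).

T → T n: LEFT RECURSIVE (starts with T)
T → T B: LEFT RECURSIVE (starts with T)
T → c: starts with c
A → c: starts with c
B → n B: starts with n
B → A: starts with A

The grammar has direct left recursion on: T.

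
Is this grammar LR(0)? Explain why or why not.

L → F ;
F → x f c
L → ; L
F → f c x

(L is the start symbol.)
Yes, the grammar is LR(0)

A grammar is LR(0) if no state in the canonical LR(0) collection has:
  - both a shift item (dot before a terminal) and a complete item (shift-reduce conflict), or
  - two or more complete items (reduce-reduce conflict; the accept item [L' → L .] counts as a complete item here).

Augment with L' → L and build the canonical LR(0) collection (I0 = CLOSURE({[L' → . L]}), then GOTO on every symbol after a dot until no new states appear). It has 12 states:
  I0: { [F → . f c x], [F → . x f c], [L → . ; L], [L → . F ;], [L' → . L] }  — shift
  I1: { [F → . f c x], [F → . x f c], [L → . ; L], [L → . F ;], [L → ; . L] }  — shift
  I2: { [L → F . ;] }  — shift
  I3: { [L' → L .] }  — accept
  I4: { [F → f . c x] }  — shift
  I5: { [F → x . f c] }  — shift
  I6: { [F → x f . c] }  — shift
  I7: { [F → x f c .] }  — reduce
  I8: { [F → f c . x] }  — shift
  I9: { [F → f c x .] }  — reduce
  I10: { [L → F ; .] }  — reduce
  I11: { [L → ; L .] }  — reduce

Every state is either a pure shift/goto state or contains exactly one complete item and nothing to shift — no conflicts. The grammar is LR(0).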